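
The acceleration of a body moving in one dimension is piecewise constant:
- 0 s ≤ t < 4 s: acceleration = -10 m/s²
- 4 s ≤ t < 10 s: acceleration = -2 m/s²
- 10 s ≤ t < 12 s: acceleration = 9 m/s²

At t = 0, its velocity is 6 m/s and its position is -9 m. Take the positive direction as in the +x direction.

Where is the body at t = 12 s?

On each constant-a segment, Δv = aΔt and Δx = v₀Δt + ½aΔt²; chain segment to segment.
0–4 s: v starts 6 m/s; Δx = 6·4 + ½·-10·4² = -56 m; v ends -34 m/s.
4–10 s: v starts -34 m/s; Δx = -34·6 + ½·-2·6² = -240 m; v ends -46 m/s.
10–12 s: v starts -46 m/s; Δx = -46·2 + ½·9·2² = -74 m; v ends -28 m/s.
x(12) = -9 + Σ Δx = -379 m.

-379 m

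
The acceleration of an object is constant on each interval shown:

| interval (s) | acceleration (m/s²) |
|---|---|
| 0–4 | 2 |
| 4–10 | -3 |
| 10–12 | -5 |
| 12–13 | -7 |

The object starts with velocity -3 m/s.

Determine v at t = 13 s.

-30 m/s

Δv equals the area under the a-t graph; then v = v₀ + Δv.
0–4 s: 2 × 4 = 8 m/s
4–10 s: -3 × 6 = -18 m/s
10–12 s: -5 × 2 = -10 m/s
12–13 s: -7 × 1 = -7 m/s
Δv = -27 m/s, so v(13) = -3 + (-27) = -30 m/s.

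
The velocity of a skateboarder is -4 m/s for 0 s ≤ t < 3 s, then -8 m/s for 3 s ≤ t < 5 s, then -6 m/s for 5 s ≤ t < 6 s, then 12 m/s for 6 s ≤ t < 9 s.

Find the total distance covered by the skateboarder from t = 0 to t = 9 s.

70 m

Total distance travelled is ∫|v| dt — sum the magnitudes of each area piece.
0–3 s: |-4| × 3 = 12 m
3–5 s: |-8| × 2 = 16 m
5–6 s: |-6| × 1 = 6 m
6–9 s: |12| × 3 = 36 m
Total distance = 70 m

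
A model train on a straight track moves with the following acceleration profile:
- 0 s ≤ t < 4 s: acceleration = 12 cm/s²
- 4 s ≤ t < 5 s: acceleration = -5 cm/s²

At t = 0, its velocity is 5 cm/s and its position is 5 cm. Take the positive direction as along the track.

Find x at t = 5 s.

171.5 cm

On each constant-a segment, Δv = aΔt and Δx = v₀Δt + ½aΔt²; chain segment to segment.
0–4 s: v starts 5 cm/s; Δx = 5·4 + ½·12·4² = 116 cm; v ends 53 cm/s.
4–5 s: v starts 53 cm/s; Δx = 53·1 + ½·-5·1² = 50.5 cm; v ends 48 cm/s.
x(5) = 5 + Σ Δx = 171.5 cm.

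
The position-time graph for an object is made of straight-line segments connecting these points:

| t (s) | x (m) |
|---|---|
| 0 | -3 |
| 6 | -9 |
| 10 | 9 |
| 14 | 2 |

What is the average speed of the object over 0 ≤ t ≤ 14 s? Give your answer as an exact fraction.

Average speed = (total path length)/(elapsed time); on a piecewise-linear x-t graph the path length is Σ|Δx|.
0–6 s: |Δx| = |-9 − -3| = 6 m
6–10 s: |Δx| = |9 − -9| = 18 m
10–14 s: |Δx| = |2 − 9| = 7 m
Total path = 31 m; average speed = 31/14 = 31/14 m/s.

31/14 m/s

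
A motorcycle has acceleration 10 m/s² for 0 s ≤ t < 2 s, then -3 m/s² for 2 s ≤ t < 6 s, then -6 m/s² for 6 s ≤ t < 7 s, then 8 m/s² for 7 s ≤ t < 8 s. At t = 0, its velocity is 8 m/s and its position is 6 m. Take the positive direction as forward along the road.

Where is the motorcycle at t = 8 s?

On each constant-a segment, Δv = aΔt and Δx = v₀Δt + ½aΔt²; chain segment to segment.
0–2 s: v starts 8 m/s; Δx = 8·2 + ½·10·2² = 36 m; v ends 28 m/s.
2–6 s: v starts 28 m/s; Δx = 28·4 + ½·-3·4² = 88 m; v ends 16 m/s.
6–7 s: v starts 16 m/s; Δx = 16·1 + ½·-6·1² = 13 m; v ends 10 m/s.
7–8 s: v starts 10 m/s; Δx = 10·1 + ½·8·1² = 14 m; v ends 18 m/s.
x(8) = 6 + Σ Δx = 157 m.

157 m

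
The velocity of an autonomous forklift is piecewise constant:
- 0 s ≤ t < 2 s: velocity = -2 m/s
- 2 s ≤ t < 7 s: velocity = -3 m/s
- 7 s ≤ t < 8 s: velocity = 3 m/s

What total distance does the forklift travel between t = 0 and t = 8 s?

22 m

Distance (not displacement) is the total path length: add the absolute areas under v-t.
0–2 s: |-2| × 2 = 4 m
2–7 s: |-3| × 5 = 15 m
7–8 s: |3| × 1 = 3 m
Total distance = 22 m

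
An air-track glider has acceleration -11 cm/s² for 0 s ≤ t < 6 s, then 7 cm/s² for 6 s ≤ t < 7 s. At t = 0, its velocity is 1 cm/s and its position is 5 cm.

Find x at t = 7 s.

-248.5 cm

On each constant-a segment, Δv = aΔt and Δx = v₀Δt + ½aΔt²; chain segment to segment.
0–6 s: v starts 1 cm/s; Δx = 1·6 + ½·-11·6² = -192 cm; v ends -65 cm/s.
6–7 s: v starts -65 cm/s; Δx = -65·1 + ½·7·1² = -61.5 cm; v ends -58 cm/s.
x(7) = 5 + Σ Δx = -248.5 cm.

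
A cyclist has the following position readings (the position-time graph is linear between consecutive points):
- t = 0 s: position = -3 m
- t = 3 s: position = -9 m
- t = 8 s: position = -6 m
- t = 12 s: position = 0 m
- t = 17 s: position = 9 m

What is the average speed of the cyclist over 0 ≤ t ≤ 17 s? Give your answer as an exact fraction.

Average speed = (total path length)/(elapsed time); on a piecewise-linear x-t graph the path length is Σ|Δx|.
0–3 s: |Δx| = |-9 − -3| = 6 m
3–8 s: |Δx| = |-6 − -9| = 3 m
8–12 s: |Δx| = |0 − -6| = 6 m
12–17 s: |Δx| = |9 − 0| = 9 m
Total path = 24 m; average speed = 24/17 = 24/17 m/s.

24/17 m/s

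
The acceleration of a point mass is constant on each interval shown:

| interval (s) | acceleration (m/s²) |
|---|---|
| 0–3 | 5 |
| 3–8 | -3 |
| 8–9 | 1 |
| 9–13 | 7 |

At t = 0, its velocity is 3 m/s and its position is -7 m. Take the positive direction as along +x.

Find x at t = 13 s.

On each constant-a segment, Δv = aΔt and Δx = v₀Δt + ½aΔt²; chain segment to segment.
0–3 s: v starts 3 m/s; Δx = 3·3 + ½·5·3² = 31.5 m; v ends 18 m/s.
3–8 s: v starts 18 m/s; Δx = 18·5 + ½·-3·5² = 52.5 m; v ends 3 m/s.
8–9 s: v starts 3 m/s; Δx = 3·1 + ½·1·1² = 3.5 m; v ends 4 m/s.
9–13 s: v starts 4 m/s; Δx = 4·4 + ½·7·4² = 72 m; v ends 32 m/s.
x(13) = -7 + Σ Δx = 152.5 m.

152.5 m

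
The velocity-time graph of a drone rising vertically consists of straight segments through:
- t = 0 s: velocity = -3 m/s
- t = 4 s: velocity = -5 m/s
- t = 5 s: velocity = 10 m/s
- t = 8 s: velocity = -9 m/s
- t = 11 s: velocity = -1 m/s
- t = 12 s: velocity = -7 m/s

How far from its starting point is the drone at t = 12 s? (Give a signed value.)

-31 m

Displacement is the signed area under the v-t curve.
0–4 s: ½(-3 + -5)(4) = -16 m
4–5 s: ½(-5 + 10)(1) = 2.5 m
5–8 s: ½(10 + -9)(3) = 1.5 m
8–11 s: ½(-9 + -1)(3) = -15 m
11–12 s: ½(-1 + -7)(1) = -4 m
Net displacement = -31 m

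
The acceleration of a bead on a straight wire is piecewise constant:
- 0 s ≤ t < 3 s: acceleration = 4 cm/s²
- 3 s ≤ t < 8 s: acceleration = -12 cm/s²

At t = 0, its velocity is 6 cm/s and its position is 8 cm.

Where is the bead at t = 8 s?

On each constant-a segment, Δv = aΔt and Δx = v₀Δt + ½aΔt²; chain segment to segment.
0–3 s: v starts 6 cm/s; Δx = 6·3 + ½·4·3² = 36 cm; v ends 18 cm/s.
3–8 s: v starts 18 cm/s; Δx = 18·5 + ½·-12·5² = -60 cm; v ends -42 cm/s.
x(8) = 8 + Σ Δx = -16 cm.

-16 cm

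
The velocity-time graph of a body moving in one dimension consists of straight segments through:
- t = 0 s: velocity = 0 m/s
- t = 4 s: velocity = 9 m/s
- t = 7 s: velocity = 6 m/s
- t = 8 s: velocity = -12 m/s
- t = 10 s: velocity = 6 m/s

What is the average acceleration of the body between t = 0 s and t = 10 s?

Average acceleration = Δv/Δt = (6 − 0)/(10 − 0) = 0.6 m/s².

0.6 m/s²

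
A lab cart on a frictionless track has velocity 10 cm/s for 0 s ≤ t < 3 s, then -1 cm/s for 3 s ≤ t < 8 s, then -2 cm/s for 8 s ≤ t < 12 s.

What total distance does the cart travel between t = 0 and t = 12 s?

Distance (not displacement) is the total path length: add the absolute areas under v-t.
0–3 s: |10| × 3 = 30 cm
3–8 s: |-1| × 5 = 5 cm
8–12 s: |-2| × 4 = 8 cm
Total distance = 43 cm

43 cm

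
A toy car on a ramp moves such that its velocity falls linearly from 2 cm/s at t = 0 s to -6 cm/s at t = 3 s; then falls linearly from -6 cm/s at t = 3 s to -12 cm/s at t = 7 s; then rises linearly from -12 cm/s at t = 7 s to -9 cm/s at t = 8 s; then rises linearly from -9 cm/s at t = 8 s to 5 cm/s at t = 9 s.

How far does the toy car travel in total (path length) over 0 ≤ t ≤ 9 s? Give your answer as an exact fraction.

Distance (not displacement) is the total path length: add the absolute areas under v-t.
0–3 s: v = 0 at t = 0.75 s; triangle areas 0.75 + 6.75 = 7.5 cm
3–7 s: |½(-6 + -12)(4)| = 36 cm
7–8 s: |½(-12 + -9)(1)| = 10.5 cm
8–9 s: v = 0 at t = 121/14 s; triangle areas 81/28 + 25/28 = 53/14 cm
Total distance = 809/14 cm

809/14 cm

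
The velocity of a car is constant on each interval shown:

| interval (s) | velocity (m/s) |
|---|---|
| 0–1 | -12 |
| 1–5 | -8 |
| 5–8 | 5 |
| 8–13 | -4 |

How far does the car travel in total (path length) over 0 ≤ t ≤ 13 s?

Distance (not displacement) is the total path length: add the absolute areas under v-t.
0–1 s: |-12| × 1 = 12 m
1–5 s: |-8| × 4 = 32 m
5–8 s: |5| × 3 = 15 m
8–13 s: |-4| × 5 = 20 m
Total distance = 79 m

79 m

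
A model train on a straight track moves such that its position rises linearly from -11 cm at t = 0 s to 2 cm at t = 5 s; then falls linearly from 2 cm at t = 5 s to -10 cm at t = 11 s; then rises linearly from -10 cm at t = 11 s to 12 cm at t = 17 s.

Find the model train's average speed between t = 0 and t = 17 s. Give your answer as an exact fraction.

Average speed = (total path length)/(elapsed time); on a piecewise-linear x-t graph the path length is Σ|Δx|.
0–5 s: |Δx| = |2 − -11| = 13 cm
5–11 s: |Δx| = |-10 − 2| = 12 cm
11–17 s: |Δx| = |12 − -10| = 22 cm
Total path = 47 cm; average speed = 47/17 = 47/17 cm/s.

47/17 cm/s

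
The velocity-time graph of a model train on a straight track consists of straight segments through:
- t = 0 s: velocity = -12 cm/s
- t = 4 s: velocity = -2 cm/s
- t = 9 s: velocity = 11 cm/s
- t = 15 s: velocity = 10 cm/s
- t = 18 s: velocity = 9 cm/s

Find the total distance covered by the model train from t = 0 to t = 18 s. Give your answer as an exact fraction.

1866/13 cm

Total distance travelled is ∫|v| dt — sum the magnitudes of each area piece.
0–4 s: |½(-12 + -2)(4)| = 28 cm
4–9 s: v = 0 at t = 62/13 s; triangle areas 10/13 + 605/26 = 625/26 cm
9–15 s: |½(11 + 10)(6)| = 63 cm
15–18 s: |½(10 + 9)(3)| = 28.5 cm
Total distance = 1866/13 cm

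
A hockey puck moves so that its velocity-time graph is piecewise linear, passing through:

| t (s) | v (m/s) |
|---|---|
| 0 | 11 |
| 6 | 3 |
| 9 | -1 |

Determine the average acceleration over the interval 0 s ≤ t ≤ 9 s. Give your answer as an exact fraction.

-4/3 m/s²

Average acceleration = Δv/Δt = (-1 − 11)/(9 − 0) = -4/3 m/s².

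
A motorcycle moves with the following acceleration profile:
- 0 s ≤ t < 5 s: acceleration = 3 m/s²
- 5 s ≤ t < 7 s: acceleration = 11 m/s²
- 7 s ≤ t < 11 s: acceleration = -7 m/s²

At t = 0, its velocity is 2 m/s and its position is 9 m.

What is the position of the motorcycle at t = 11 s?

On each constant-a segment, Δv = aΔt and Δx = v₀Δt + ½aΔt²; chain segment to segment.
0–5 s: v starts 2 m/s; Δx = 2·5 + ½·3·5² = 47.5 m; v ends 17 m/s.
5–7 s: v starts 17 m/s; Δx = 17·2 + ½·11·2² = 56 m; v ends 39 m/s.
7–11 s: v starts 39 m/s; Δx = 39·4 + ½·-7·4² = 100 m; v ends 11 m/s.
x(11) = 9 + Σ Δx = 212.5 m.

212.5 m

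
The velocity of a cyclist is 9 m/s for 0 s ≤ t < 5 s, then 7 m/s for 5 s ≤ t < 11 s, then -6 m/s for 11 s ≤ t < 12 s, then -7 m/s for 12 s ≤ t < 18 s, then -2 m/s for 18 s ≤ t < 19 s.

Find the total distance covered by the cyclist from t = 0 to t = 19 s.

137 m

Distance (not displacement) is the total path length: add the absolute areas under v-t.
0–5 s: |9| × 5 = 45 m
5–11 s: |7| × 6 = 42 m
11–12 s: |-6| × 1 = 6 m
12–18 s: |-7| × 6 = 42 m
18–19 s: |-2| × 1 = 2 m
Total distance = 137 m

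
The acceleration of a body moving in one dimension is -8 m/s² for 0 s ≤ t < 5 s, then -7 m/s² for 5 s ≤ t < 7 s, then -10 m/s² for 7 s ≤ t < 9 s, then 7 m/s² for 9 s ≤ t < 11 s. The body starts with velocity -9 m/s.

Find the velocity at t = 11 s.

-69 m/s

Δv equals the area under the a-t graph; then v = v₀ + Δv.
0–5 s: -8 × 5 = -40 m/s
5–7 s: -7 × 2 = -14 m/s
7–9 s: -10 × 2 = -20 m/s
9–11 s: 7 × 2 = 14 m/s
Δv = -60 m/s, so v(11) = -9 + (-60) = -69 m/s.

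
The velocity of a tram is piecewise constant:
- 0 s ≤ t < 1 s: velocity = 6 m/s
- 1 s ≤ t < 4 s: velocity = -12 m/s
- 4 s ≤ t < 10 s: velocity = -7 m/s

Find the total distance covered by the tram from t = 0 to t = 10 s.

Total distance travelled is ∫|v| dt — sum the magnitudes of each area piece.
0–1 s: |6| × 1 = 6 m
1–4 s: |-12| × 3 = 36 m
4–10 s: |-7| × 6 = 42 m
Total distance = 84 m

84 m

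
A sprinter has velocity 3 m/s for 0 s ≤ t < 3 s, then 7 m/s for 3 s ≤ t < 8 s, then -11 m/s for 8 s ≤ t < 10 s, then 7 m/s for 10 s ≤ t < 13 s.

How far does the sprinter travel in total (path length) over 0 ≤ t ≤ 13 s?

87 m

Distance (not displacement) is the total path length: add the absolute areas under v-t.
0–3 s: |3| × 3 = 9 m
3–8 s: |7| × 5 = 35 m
8–10 s: |-11| × 2 = 22 m
10–13 s: |7| × 3 = 21 m
Total distance = 87 m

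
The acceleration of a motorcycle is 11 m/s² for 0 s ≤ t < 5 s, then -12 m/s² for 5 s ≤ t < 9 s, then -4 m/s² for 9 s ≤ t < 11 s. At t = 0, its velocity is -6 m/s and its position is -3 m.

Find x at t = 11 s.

198.5 m

On each constant-a segment, Δv = aΔt and Δx = v₀Δt + ½aΔt²; chain segment to segment.
0–5 s: v starts -6 m/s; Δx = -6·5 + ½·11·5² = 107.5 m; v ends 49 m/s.
5–9 s: v starts 49 m/s; Δx = 49·4 + ½·-12·4² = 100 m; v ends 1 m/s.
9–11 s: v starts 1 m/s; Δx = 1·2 + ½·-4·2² = -6 m; v ends -7 m/s.
x(11) = -3 + Σ Δx = 198.5 m.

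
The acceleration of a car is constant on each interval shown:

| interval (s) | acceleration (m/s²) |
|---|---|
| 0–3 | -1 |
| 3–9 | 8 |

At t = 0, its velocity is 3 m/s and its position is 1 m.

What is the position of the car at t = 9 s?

On each constant-a segment, Δv = aΔt and Δx = v₀Δt + ½aΔt²; chain segment to segment.
0–3 s: v starts 3 m/s; Δx = 3·3 + ½·-1·3² = 4.5 m; v ends 0 m/s.
3–9 s: v starts 0 m/s; Δx = 0·6 + ½·8·6² = 144 m; v ends 48 m/s.
x(9) = 1 + Σ Δx = 149.5 m.

149.5 m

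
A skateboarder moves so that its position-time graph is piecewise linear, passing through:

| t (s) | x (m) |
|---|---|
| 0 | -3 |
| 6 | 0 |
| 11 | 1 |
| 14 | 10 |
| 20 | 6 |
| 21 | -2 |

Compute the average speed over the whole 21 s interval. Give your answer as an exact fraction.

25/21 m/s

Average speed = (total path length)/(elapsed time); on a piecewise-linear x-t graph the path length is Σ|Δx|.
0–6 s: |Δx| = |0 − -3| = 3 m
6–11 s: |Δx| = |1 − 0| = 1 m
11–14 s: |Δx| = |10 − 1| = 9 m
14–20 s: |Δx| = |6 − 10| = 4 m
20–21 s: |Δx| = |-2 − 6| = 8 m
Total path = 25 m; average speed = 25/21 = 25/21 m/s.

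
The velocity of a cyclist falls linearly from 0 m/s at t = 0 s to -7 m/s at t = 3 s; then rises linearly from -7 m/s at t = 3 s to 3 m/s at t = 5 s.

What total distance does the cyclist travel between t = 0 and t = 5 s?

Distance (not displacement) is the total path length: add the absolute areas under v-t.
0–3 s: |½(0 + -7)(3)| = 10.5 m
3–5 s: v = 0 at t = 4.4 s; triangle areas 4.9 + 0.9 = 5.8 m
Total distance = 16.3 m

16.3 m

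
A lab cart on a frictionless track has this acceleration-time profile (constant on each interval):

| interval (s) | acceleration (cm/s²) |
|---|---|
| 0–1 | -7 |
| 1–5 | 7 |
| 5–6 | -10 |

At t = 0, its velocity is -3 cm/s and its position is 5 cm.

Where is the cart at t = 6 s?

27.5 cm

On each constant-a segment, Δv = aΔt and Δx = v₀Δt + ½aΔt²; chain segment to segment.
0–1 s: v starts -3 cm/s; Δx = -3·1 + ½·-7·1² = -6.5 cm; v ends -10 cm/s.
1–5 s: v starts -10 cm/s; Δx = -10·4 + ½·7·4² = 16 cm; v ends 18 cm/s.
5–6 s: v starts 18 cm/s; Δx = 18·1 + ½·-10·1² = 13 cm; v ends 8 cm/s.
x(6) = 5 + Σ Δx = 27.5 cm.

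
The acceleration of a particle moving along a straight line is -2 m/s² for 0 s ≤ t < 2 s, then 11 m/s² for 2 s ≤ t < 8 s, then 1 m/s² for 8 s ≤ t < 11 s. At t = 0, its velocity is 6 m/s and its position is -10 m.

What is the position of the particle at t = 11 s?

On each constant-a segment, Δv = aΔt and Δx = v₀Δt + ½aΔt²; chain segment to segment.
0–2 s: v starts 6 m/s; Δx = 6·2 + ½·-2·2² = 8 m; v ends 2 m/s.
2–8 s: v starts 2 m/s; Δx = 2·6 + ½·11·6² = 210 m; v ends 68 m/s.
8–11 s: v starts 68 m/s; Δx = 68·3 + ½·1·3² = 208.5 m; v ends 71 m/s.
x(11) = -10 + Σ Δx = 416.5 m.

416.5 m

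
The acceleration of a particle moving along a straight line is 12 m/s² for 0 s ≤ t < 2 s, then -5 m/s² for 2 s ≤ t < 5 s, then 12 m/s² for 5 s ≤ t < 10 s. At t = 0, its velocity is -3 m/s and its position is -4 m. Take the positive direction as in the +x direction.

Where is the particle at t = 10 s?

On each constant-a segment, Δv = aΔt and Δx = v₀Δt + ½aΔt²; chain segment to segment.
0–2 s: v starts -3 m/s; Δx = -3·2 + ½·12·2² = 18 m; v ends 21 m/s.
2–5 s: v starts 21 m/s; Δx = 21·3 + ½·-5·3² = 40.5 m; v ends 6 m/s.
5–10 s: v starts 6 m/s; Δx = 6·5 + ½·12·5² = 180 m; v ends 66 m/s.
x(10) = -4 + Σ Δx = 234.5 m.

234.5 m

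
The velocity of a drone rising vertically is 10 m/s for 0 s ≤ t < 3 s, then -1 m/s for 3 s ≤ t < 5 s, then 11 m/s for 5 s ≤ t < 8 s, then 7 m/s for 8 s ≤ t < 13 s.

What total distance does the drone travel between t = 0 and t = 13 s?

100 m

Distance (not displacement) is the total path length: add the absolute areas under v-t.
0–3 s: |10| × 3 = 30 m
3–5 s: |-1| × 2 = 2 m
5–8 s: |11| × 3 = 33 m
8–13 s: |7| × 5 = 35 m
Total distance = 100 m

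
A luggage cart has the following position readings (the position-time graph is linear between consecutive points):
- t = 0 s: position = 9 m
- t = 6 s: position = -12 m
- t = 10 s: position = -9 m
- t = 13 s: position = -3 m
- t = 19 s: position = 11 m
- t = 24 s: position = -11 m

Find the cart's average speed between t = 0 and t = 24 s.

Average speed = (total path length)/(elapsed time); on a piecewise-linear x-t graph the path length is Σ|Δx|.
0–6 s: |Δx| = |-12 − 9| = 21 m
6–10 s: |Δx| = |-9 − -12| = 3 m
10–13 s: |Δx| = |-3 − -9| = 6 m
13–19 s: |Δx| = |11 − -3| = 14 m
19–24 s: |Δx| = |-11 − 11| = 22 m
Total path = 66 m; average speed = 66/24 = 2.75 m/s.

2.75 m/s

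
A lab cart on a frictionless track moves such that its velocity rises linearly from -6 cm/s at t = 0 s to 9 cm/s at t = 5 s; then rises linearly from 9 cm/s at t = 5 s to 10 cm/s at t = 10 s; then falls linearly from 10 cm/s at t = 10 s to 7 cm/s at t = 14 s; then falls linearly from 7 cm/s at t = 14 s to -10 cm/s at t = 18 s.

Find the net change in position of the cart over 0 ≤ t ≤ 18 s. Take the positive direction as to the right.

Net displacement equals the area under the velocity-time graph (areas below the axis count negative).
0–5 s: ½(-6 + 9)(5) = 7.5 cm
5–10 s: ½(9 + 10)(5) = 47.5 cm
10–14 s: ½(10 + 7)(4) = 34 cm
14–18 s: ½(7 + -10)(4) = -6 cm
Net displacement = 83 cm

83 cm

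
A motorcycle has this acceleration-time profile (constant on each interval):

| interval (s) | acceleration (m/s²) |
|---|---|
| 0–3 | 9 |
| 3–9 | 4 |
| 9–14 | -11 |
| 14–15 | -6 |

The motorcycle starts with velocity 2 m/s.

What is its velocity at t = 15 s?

-8 m/s

Δv equals the area under the a-t graph; then v = v₀ + Δv.
0–3 s: 9 × 3 = 27 m/s
3–9 s: 4 × 6 = 24 m/s
9–14 s: -11 × 5 = -55 m/s
14–15 s: -6 × 1 = -6 m/s
Δv = -10 m/s, so v(15) = 2 + (-10) = -8 m/s.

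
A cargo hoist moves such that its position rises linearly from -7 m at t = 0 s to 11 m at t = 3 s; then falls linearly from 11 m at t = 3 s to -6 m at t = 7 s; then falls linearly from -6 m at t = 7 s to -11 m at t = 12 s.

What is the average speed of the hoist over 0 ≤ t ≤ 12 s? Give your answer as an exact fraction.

10/3 m/s

Average speed = (total path length)/(elapsed time); on a piecewise-linear x-t graph the path length is Σ|Δx|.
0–3 s: |Δx| = |11 − -7| = 18 m
3–7 s: |Δx| = |-6 − 11| = 17 m
7–12 s: |Δx| = |-11 − -6| = 5 m
Total path = 40 m; average speed = 40/12 = 10/3 m/s.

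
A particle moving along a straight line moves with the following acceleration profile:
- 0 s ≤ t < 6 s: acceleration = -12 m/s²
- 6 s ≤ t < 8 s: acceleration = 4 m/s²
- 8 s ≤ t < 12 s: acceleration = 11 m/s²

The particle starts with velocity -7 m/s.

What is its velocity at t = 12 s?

Δv equals the area under the a-t graph; then v = v₀ + Δv.
0–6 s: -12 × 6 = -72 m/s
6–8 s: 4 × 2 = 8 m/s
8–12 s: 11 × 4 = 44 m/s
Δv = -20 m/s, so v(12) = -7 + (-20) = -27 m/s.

-27 m/s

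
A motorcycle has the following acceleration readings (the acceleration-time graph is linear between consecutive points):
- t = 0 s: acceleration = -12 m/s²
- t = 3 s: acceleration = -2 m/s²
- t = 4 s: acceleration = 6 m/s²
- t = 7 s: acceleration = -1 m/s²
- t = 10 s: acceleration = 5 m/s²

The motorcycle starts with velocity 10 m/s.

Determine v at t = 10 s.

4.5 m/s

Δv equals the area under the a-t graph; then v = v₀ + Δv.
0–3 s: ½(-12 + -2)(3) = -21 m/s
3–4 s: ½(-2 + 6)(1) = 2 m/s
4–7 s: ½(6 + -1)(3) = 7.5 m/s
7–10 s: ½(-1 + 5)(3) = 6 m/s
Δv = -5.5 m/s, so v(10) = 10 + (-5.5) = 4.5 m/s.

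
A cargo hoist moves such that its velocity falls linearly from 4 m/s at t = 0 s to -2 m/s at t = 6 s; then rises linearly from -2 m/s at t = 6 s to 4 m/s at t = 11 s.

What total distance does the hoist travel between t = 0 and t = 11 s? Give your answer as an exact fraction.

55/3 m

Total distance travelled is ∫|v| dt — sum the magnitudes of each area piece.
0–6 s: v = 0 at t = 4 s; triangle areas 8 + 2 = 10 m
6–11 s: v = 0 at t = 23/3 s; triangle areas 5/3 + 20/3 = 25/3 m
Total distance = 55/3 m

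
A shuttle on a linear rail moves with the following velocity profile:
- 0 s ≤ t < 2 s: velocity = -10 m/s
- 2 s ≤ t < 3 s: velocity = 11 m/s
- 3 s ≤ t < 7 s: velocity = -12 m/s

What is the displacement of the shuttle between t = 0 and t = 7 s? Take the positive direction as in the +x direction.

-57 m

Displacement is the signed area under the v-t curve.
0–2 s: -10 × 2 = -20 m
2–3 s: 11 × 1 = 11 m
3–7 s: -12 × 4 = -48 m
Net displacement = -57 m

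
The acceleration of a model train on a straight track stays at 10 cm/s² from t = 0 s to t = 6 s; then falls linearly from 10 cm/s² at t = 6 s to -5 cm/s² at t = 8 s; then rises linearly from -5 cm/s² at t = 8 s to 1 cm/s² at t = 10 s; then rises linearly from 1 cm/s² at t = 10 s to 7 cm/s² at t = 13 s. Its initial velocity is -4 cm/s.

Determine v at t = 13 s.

Δv equals the area under the a-t graph; then v = v₀ + Δv.
0–6 s: 10 × 6 = 60 cm/s
6–8 s: ½(10 + -5)(2) = 5 cm/s
8–10 s: ½(-5 + 1)(2) = -4 cm/s
10–13 s: ½(1 + 7)(3) = 12 cm/s
Δv = 73 cm/s, so v(13) = -4 + (73) = 69 cm/s.

69 cm/s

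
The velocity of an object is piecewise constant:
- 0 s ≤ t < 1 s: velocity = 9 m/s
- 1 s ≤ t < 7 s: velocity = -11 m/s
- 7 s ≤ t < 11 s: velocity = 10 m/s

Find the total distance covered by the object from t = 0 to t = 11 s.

115 m

Distance (not displacement) is the total path length: add the absolute areas under v-t.
0–1 s: |9| × 1 = 9 m
1–7 s: |-11| × 6 = 66 m
7–11 s: |10| × 4 = 40 m
Total distance = 115 m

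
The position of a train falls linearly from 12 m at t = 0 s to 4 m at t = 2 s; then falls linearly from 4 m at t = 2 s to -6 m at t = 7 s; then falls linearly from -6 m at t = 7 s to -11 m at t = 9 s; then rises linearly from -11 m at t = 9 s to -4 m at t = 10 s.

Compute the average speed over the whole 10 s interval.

3 m/s

Average speed = (total path length)/(elapsed time); on a piecewise-linear x-t graph the path length is Σ|Δx|.
0–2 s: |Δx| = |4 − 12| = 8 m
2–7 s: |Δx| = |-6 − 4| = 10 m
7–9 s: |Δx| = |-11 − -6| = 5 m
9–10 s: |Δx| = |-4 − -11| = 7 m
Total path = 30 m; average speed = 30/10 = 3 m/s.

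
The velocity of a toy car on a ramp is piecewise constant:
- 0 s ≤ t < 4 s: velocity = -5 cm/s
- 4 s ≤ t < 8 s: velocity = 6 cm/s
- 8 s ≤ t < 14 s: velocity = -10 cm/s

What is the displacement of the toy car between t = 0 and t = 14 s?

Displacement is the signed area under the v-t curve.
0–4 s: -5 × 4 = -20 cm
4–8 s: 6 × 4 = 24 cm
8–14 s: -10 × 6 = -60 cm
Net displacement = -56 cm

-56 cm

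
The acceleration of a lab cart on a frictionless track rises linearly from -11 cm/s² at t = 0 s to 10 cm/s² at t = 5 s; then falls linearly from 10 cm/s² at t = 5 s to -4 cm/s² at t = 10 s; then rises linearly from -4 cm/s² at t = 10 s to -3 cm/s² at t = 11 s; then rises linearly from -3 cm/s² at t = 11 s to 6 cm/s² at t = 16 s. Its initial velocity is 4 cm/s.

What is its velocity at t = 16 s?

Δv equals the area under the a-t graph; then v = v₀ + Δv.
0–5 s: ½(-11 + 10)(5) = -2.5 cm/s
5–10 s: ½(10 + -4)(5) = 15 cm/s
10–11 s: ½(-4 + -3)(1) = -3.5 cm/s
11–16 s: ½(-3 + 6)(5) = 7.5 cm/s
Δv = 16.5 cm/s, so v(16) = 4 + (16.5) = 20.5 cm/s.

20.5 cm/s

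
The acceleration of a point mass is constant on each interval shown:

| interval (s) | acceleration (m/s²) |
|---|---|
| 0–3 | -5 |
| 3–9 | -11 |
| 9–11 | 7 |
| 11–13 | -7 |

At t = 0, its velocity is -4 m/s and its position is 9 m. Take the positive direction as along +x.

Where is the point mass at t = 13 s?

On each constant-a segment, Δv = aΔt and Δx = v₀Δt + ½aΔt²; chain segment to segment.
0–3 s: v starts -4 m/s; Δx = -4·3 + ½·-5·3² = -34.5 m; v ends -19 m/s.
3–9 s: v starts -19 m/s; Δx = -19·6 + ½·-11·6² = -312 m; v ends -85 m/s.
9–11 s: v starts -85 m/s; Δx = -85·2 + ½·7·2² = -156 m; v ends -71 m/s.
11–13 s: v starts -71 m/s; Δx = -71·2 + ½·-7·2² = -156 m; v ends -85 m/s.
x(13) = 9 + Σ Δx = -649.5 m.

-649.5 m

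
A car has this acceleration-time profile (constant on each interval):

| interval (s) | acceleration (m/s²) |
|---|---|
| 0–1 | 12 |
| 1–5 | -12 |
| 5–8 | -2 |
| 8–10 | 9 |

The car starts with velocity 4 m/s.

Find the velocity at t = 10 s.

-20 m/s

Δv equals the area under the a-t graph; then v = v₀ + Δv.
0–1 s: 12 × 1 = 12 m/s
1–5 s: -12 × 4 = -48 m/s
5–8 s: -2 × 3 = -6 m/s
8–10 s: 9 × 2 = 18 m/s
Δv = -24 m/s, so v(10) = 4 + (-24) = -20 m/s.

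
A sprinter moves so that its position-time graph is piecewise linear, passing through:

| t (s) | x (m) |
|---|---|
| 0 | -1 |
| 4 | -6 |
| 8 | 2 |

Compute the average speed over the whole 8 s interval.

1.625 m/s

Average speed = (total path length)/(elapsed time); on a piecewise-linear x-t graph the path length is Σ|Δx|.
0–4 s: |Δx| = |-6 − -1| = 5 m
4–8 s: |Δx| = |2 − -6| = 8 m
Total path = 13 m; average speed = 13/8 = 1.625 m/s.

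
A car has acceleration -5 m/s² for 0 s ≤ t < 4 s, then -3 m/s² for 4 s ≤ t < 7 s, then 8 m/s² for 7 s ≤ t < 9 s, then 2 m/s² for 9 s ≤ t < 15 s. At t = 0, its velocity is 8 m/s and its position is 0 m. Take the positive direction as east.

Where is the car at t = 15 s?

-77.5 m

On each constant-a segment, Δv = aΔt and Δx = v₀Δt + ½aΔt²; chain segment to segment.
0–4 s: v starts 8 m/s; Δx = 8·4 + ½·-5·4² = -8 m; v ends -12 m/s.
4–7 s: v starts -12 m/s; Δx = -12·3 + ½·-3·3² = -49.5 m; v ends -21 m/s.
7–9 s: v starts -21 m/s; Δx = -21·2 + ½·8·2² = -26 m; v ends -5 m/s.
9–15 s: v starts -5 m/s; Δx = -5·6 + ½·2·6² = 6 m; v ends 7 m/s.
x(15) = 0 + Σ Δx = -77.5 m.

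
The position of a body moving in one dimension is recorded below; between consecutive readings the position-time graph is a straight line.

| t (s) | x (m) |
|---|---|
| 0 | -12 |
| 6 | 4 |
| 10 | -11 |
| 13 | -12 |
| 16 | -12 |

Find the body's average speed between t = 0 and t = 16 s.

Average speed = (total path length)/(elapsed time); on a piecewise-linear x-t graph the path length is Σ|Δx|.
0–6 s: |Δx| = |4 − -12| = 16 m
6–10 s: |Δx| = |-11 − 4| = 15 m
10–13 s: |Δx| = |-12 − -11| = 1 m
13–16 s: |Δx| = |-12 − -12| = 0 m
Total path = 32 m; average speed = 32/16 = 2 m/s.

2 m/s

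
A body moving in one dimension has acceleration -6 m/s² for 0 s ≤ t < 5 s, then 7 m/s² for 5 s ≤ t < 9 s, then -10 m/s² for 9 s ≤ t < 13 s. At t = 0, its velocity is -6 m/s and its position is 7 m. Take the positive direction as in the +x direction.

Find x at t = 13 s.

-298 m

On each constant-a segment, Δv = aΔt and Δx = v₀Δt + ½aΔt²; chain segment to segment.
0–5 s: v starts -6 m/s; Δx = -6·5 + ½·-6·5² = -105 m; v ends -36 m/s.
5–9 s: v starts -36 m/s; Δx = -36·4 + ½·7·4² = -88 m; v ends -8 m/s.
9–13 s: v starts -8 m/s; Δx = -8·4 + ½·-10·4² = -112 m; v ends -48 m/s.
x(13) = 7 + Σ Δx = -298 m.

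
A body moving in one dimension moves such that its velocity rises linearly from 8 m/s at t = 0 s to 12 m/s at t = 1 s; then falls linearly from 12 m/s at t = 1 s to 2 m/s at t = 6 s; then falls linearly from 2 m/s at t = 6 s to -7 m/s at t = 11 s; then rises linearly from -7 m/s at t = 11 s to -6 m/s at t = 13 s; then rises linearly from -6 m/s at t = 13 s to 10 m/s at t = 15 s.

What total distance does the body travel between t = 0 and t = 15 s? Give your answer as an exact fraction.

731/9 m

Distance (not displacement) is the total path length: add the absolute areas under v-t.
0–1 s: |½(8 + 12)(1)| = 10 m
1–6 s: |½(12 + 2)(5)| = 35 m
6–11 s: v = 0 at t = 64/9 s; triangle areas 10/9 + 245/18 = 265/18 m
11–13 s: |½(-7 + -6)(2)| = 13 m
13–15 s: v = 0 at t = 13.75 s; triangle areas 2.25 + 6.25 = 8.5 m
Total distance = 731/9 m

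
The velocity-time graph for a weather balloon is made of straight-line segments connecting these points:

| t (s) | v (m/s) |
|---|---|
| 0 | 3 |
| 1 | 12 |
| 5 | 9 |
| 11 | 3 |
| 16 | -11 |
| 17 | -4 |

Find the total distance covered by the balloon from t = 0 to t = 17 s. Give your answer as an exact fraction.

1627/14 m

Distance (not displacement) is the total path length: add the absolute areas under v-t.
0–1 s: |½(3 + 12)(1)| = 7.5 m
1–5 s: |½(12 + 9)(4)| = 42 m
5–11 s: |½(9 + 3)(6)| = 36 m
11–16 s: v = 0 at t = 169/14 s; triangle areas 45/28 + 605/28 = 325/14 m
16–17 s: |½(-11 + -4)(1)| = 7.5 m
Total distance = 1627/14 m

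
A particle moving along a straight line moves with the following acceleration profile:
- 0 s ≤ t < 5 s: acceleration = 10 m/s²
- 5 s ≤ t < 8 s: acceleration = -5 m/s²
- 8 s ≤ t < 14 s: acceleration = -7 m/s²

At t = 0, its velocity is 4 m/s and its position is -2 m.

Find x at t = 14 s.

390.5 m

On each constant-a segment, Δv = aΔt and Δx = v₀Δt + ½aΔt²; chain segment to segment.
0–5 s: v starts 4 m/s; Δx = 4·5 + ½·10·5² = 145 m; v ends 54 m/s.
5–8 s: v starts 54 m/s; Δx = 54·3 + ½·-5·3² = 139.5 m; v ends 39 m/s.
8–14 s: v starts 39 m/s; Δx = 39·6 + ½·-7·6² = 108 m; v ends -3 m/s.
x(14) = -2 + Σ Δx = 390.5 m.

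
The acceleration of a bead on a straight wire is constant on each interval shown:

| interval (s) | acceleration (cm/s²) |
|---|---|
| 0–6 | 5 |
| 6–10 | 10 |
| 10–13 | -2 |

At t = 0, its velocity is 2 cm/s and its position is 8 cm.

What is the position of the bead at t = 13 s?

On each constant-a segment, Δv = aΔt and Δx = v₀Δt + ½aΔt²; chain segment to segment.
0–6 s: v starts 2 cm/s; Δx = 2·6 + ½·5·6² = 102 cm; v ends 32 cm/s.
6–10 s: v starts 32 cm/s; Δx = 32·4 + ½·10·4² = 208 cm; v ends 72 cm/s.
10–13 s: v starts 72 cm/s; Δx = 72·3 + ½·-2·3² = 207 cm; v ends 66 cm/s.
x(13) = 8 + Σ Δx = 525 cm.

525 cm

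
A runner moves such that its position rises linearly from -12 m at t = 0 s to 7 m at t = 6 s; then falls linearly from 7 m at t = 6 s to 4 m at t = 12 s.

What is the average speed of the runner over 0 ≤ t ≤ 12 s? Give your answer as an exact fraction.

11/6 m/s

Average speed = (total path length)/(elapsed time); on a piecewise-linear x-t graph the path length is Σ|Δx|.
0–6 s: |Δx| = |7 − -12| = 19 m
6–12 s: |Δx| = |4 − 7| = 3 m
Total path = 22 m; average speed = 22/12 = 11/6 m/s.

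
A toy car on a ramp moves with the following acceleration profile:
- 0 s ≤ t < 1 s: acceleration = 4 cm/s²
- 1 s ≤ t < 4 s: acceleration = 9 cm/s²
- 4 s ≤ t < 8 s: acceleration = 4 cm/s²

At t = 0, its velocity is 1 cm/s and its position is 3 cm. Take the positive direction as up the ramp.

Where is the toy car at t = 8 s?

221.5 cm

On each constant-a segment, Δv = aΔt and Δx = v₀Δt + ½aΔt²; chain segment to segment.
0–1 s: v starts 1 cm/s; Δx = 1·1 + ½·4·1² = 3 cm; v ends 5 cm/s.
1–4 s: v starts 5 cm/s; Δx = 5·3 + ½·9·3² = 55.5 cm; v ends 32 cm/s.
4–8 s: v starts 32 cm/s; Δx = 32·4 + ½·4·4² = 160 cm; v ends 48 cm/s.
x(8) = 3 + Σ Δx = 221.5 cm.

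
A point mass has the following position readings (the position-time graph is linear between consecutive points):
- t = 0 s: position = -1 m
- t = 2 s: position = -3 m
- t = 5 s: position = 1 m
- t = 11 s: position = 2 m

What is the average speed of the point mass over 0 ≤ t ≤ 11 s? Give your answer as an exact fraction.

Average speed = (total path length)/(elapsed time); on a piecewise-linear x-t graph the path length is Σ|Δx|.
0–2 s: |Δx| = |-3 − -1| = 2 m
2–5 s: |Δx| = |1 − -3| = 4 m
5–11 s: |Δx| = |2 − 1| = 1 m
Total path = 7 m; average speed = 7/11 = 7/11 m/s.

7/11 m/s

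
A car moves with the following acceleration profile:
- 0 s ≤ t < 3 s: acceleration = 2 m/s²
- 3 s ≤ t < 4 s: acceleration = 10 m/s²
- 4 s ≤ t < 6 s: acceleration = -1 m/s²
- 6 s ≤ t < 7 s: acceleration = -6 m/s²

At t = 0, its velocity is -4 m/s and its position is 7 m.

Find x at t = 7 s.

40 m

On each constant-a segment, Δv = aΔt and Δx = v₀Δt + ½aΔt²; chain segment to segment.
0–3 s: v starts -4 m/s; Δx = -4·3 + ½·2·3² = -3 m; v ends 2 m/s.
3–4 s: v starts 2 m/s; Δx = 2·1 + ½·10·1² = 7 m; v ends 12 m/s.
4–6 s: v starts 12 m/s; Δx = 12·2 + ½·-1·2² = 22 m; v ends 10 m/s.
6–7 s: v starts 10 m/s; Δx = 10·1 + ½·-6·1² = 7 m; v ends 4 m/s.
x(7) = 7 + Σ Δx = 40 m.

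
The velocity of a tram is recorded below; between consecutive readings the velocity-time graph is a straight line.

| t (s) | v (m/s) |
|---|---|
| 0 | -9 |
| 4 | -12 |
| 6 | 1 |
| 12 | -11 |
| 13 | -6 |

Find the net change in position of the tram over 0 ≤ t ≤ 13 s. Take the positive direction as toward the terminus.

-91.5 m

Displacement is the signed area under the v-t curve.
0–4 s: ½(-9 + -12)(4) = -42 m
4–6 s: ½(-12 + 1)(2) = -11 m
6–12 s: ½(1 + -11)(6) = -30 m
12–13 s: ½(-11 + -6)(1) = -8.5 m
Net displacement = -91.5 m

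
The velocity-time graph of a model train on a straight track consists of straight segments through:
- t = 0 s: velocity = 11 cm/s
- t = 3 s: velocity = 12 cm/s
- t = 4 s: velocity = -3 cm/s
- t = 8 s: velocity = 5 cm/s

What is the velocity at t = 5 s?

On 4–8 s the graph is linear from -3 to 5 cm/s: v(5) = -3 + (5 − -3)·(5 − 4)/(8 − 4) = -1 cm/s.

-1 cm/s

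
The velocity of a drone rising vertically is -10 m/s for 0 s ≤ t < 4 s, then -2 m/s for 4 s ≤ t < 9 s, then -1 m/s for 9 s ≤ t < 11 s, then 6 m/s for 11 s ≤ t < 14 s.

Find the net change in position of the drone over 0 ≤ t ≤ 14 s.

-34 m

Displacement is the signed area under the v-t curve.
0–4 s: -10 × 4 = -40 m
4–9 s: -2 × 5 = -10 m
9–11 s: -1 × 2 = -2 m
11–14 s: 6 × 3 = 18 m
Net displacement = -34 m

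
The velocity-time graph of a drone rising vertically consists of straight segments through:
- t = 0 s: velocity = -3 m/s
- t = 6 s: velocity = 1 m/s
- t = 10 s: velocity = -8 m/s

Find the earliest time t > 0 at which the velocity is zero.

v changes sign on 0–6 s (from -3 to 1); the graph is linear there, so v = 0 at t = 0 + (3)·(6 − 0)/(1 − -3) = 4.5 s.

t = 4.5 s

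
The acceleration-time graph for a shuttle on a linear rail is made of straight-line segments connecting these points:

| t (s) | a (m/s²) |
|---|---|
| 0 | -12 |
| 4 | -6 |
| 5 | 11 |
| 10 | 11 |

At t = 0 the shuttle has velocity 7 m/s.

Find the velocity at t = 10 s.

28.5 m/s

Δv equals the area under the a-t graph; then v = v₀ + Δv.
0–4 s: ½(-12 + -6)(4) = -36 m/s
4–5 s: ½(-6 + 11)(1) = 2.5 m/s
5–10 s: 11 × 5 = 55 m/s
Δv = 21.5 m/s, so v(10) = 7 + (21.5) = 28.5 m/s.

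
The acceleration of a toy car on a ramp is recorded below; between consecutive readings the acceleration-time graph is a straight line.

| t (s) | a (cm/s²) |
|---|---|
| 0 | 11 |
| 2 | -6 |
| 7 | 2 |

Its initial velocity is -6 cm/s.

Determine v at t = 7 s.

-11 cm/s

Δv equals the area under the a-t graph; then v = v₀ + Δv.
0–2 s: ½(11 + -6)(2) = 5 cm/s
2–7 s: ½(-6 + 2)(5) = -10 cm/s
Δv = -5 cm/s, so v(7) = -6 + (-5) = -11 cm/s.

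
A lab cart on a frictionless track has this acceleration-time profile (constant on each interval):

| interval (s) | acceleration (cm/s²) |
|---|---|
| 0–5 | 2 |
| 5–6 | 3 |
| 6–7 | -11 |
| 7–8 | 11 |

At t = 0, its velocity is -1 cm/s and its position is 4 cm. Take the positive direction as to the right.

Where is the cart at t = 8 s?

47.5 cm

On each constant-a segment, Δv = aΔt and Δx = v₀Δt + ½aΔt²; chain segment to segment.
0–5 s: v starts -1 cm/s; Δx = -1·5 + ½·2·5² = 20 cm; v ends 9 cm/s.
5–6 s: v starts 9 cm/s; Δx = 9·1 + ½·3·1² = 10.5 cm; v ends 12 cm/s.
6–7 s: v starts 12 cm/s; Δx = 12·1 + ½·-11·1² = 6.5 cm; v ends 1 cm/s.
7–8 s: v starts 1 cm/s; Δx = 1·1 + ½·11·1² = 6.5 cm; v ends 12 cm/s.
x(8) = 4 + Σ Δx = 47.5 cm.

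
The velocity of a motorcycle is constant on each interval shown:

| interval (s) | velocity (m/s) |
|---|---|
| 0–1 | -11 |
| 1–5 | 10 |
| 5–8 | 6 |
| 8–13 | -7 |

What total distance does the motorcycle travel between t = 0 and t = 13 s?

Distance (not displacement) is the total path length: add the absolute areas under v-t.
0–1 s: |-11| × 1 = 11 m
1–5 s: |10| × 4 = 40 m
5–8 s: |6| × 3 = 18 m
8–13 s: |-7| × 5 = 35 m
Total distance = 104 m

104 m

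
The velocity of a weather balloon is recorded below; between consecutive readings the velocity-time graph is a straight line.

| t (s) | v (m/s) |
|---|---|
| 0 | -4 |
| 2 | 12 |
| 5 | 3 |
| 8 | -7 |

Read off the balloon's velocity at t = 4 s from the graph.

On 2–5 s the graph is linear from 12 to 3 m/s: v(4) = 12 + (3 − 12)·(4 − 2)/(5 − 2) = 6 m/s.

6 m/s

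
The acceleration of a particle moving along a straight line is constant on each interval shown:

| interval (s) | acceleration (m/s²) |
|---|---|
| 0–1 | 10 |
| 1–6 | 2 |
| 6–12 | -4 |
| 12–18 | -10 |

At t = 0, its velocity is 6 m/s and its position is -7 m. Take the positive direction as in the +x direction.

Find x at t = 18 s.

25 m

On each constant-a segment, Δv = aΔt and Δx = v₀Δt + ½aΔt²; chain segment to segment.
0–1 s: v starts 6 m/s; Δx = 6·1 + ½·10·1² = 11 m; v ends 16 m/s.
1–6 s: v starts 16 m/s; Δx = 16·5 + ½·2·5² = 105 m; v ends 26 m/s.
6–12 s: v starts 26 m/s; Δx = 26·6 + ½·-4·6² = 84 m; v ends 2 m/s.
12–18 s: v starts 2 m/s; Δx = 2·6 + ½·-10·6² = -168 m; v ends -58 m/s.
x(18) = -7 + Σ Δx = 25 m.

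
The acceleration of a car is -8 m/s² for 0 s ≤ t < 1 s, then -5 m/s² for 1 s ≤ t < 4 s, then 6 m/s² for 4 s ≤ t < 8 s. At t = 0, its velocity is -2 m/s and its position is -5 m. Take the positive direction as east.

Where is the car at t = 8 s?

On each constant-a segment, Δv = aΔt and Δx = v₀Δt + ½aΔt²; chain segment to segment.
0–1 s: v starts -2 m/s; Δx = -2·1 + ½·-8·1² = -6 m; v ends -10 m/s.
1–4 s: v starts -10 m/s; Δx = -10·3 + ½·-5·3² = -52.5 m; v ends -25 m/s.
4–8 s: v starts -25 m/s; Δx = -25·4 + ½·6·4² = -52 m; v ends -1 m/s.
x(8) = -5 + Σ Δx = -115.5 m.

-115.5 m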